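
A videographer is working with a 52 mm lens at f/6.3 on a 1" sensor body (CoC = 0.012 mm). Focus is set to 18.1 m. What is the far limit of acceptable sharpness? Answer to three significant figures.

Hyperfocal distance H = f²/(N·c) + f = 52²/(6.3 × 0.012) + 52 = 2704/0.0756 + 52 ≈ 35819.2 mm ≈ 35.82 m.
Far limit Df = s·(H − f)/(H − s) = 18100 × (35819.2 − 52) / (35819.2 − 18100) = 18100 × 35767.2 / 17719.2 ≈ 36536 mm ≈ 36.5 m.

36.5 m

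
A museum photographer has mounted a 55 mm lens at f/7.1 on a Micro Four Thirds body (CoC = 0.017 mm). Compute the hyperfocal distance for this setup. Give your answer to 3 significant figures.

25.1 m

Hyperfocal distance H = f²/(N·c) + f = 55²/(7.1 × 0.017) + 55 = 3025/0.1207 + 55 ≈ 25117.1 mm ≈ 25.1 m.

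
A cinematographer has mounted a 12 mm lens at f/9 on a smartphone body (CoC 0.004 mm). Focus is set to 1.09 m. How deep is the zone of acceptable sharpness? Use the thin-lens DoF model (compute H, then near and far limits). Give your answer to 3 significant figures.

Hyperfocal distance H = f²/(N·c) + f = 12²/(9 × 0.004) + 12 = 144/0.036 + 12 ≈ 4012.0 mm ≈ 4.012 m.
Near limit Dn = s·(H − f)/(H + s − 2f) = 1090 × (4012.0 − 12) / (4012.0 + 1090 − 2 × 12) = 1090 × 4000.0 / 5078.0 ≈ 858.61 mm.
Far limit Df = s·(H − f)/(H − s) = 1090 × (4012.0 − 12) / (4012.0 − 1090) = 1090 × 4000.0 / 2922.0 ≈ 1492.13 mm.
Depth of field = Df − Dn = 1492.13 − 858.61 ≈ 633.52 mm ≈ 0.634 m.

0.634 m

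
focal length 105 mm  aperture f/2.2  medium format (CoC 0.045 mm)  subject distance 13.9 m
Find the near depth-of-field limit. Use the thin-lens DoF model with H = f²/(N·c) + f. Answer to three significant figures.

Hyperfocal distance H = f²/(N·c) + f = 105²/(2.2 × 0.045) + 105 = 11025/0.099 + 105 ≈ 111468.6 mm ≈ 111.5 m.
Near limit Dn = s·(H − f)/(H + s − 2f) = 13900 × (111468.6 − 105) / (111468.6 + 13900 − 2 × 105) = 13900 × 111363.6 / 125158.6 ≈ 12368 mm ≈ 12.4 m.

12.4 m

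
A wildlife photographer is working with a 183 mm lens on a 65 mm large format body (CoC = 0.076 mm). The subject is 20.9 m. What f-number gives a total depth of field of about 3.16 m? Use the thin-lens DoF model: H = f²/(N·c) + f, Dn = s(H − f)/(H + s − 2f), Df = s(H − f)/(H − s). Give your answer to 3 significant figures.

f/1.60

Write h = H − f = f²/(N·c). The thin-lens limits are Dn = s·h/(h + (s−f)) and Df = s·h/(h − (s−f)), so DoF = Df − Dn = 2·s·(s−f)·h / (h² − (s−f)²).
That is a quadratic in h: DoF·h² − 2·s·(s−f)·h − DoF·(s−f)² = 0 ⇒ h = (s−f)·(s + √(s² + DoF²)) / DoF = 20717 × (20900 + √(20900² + 3160²)) / 3160 = 20717 × (20900 + 21137.5) / 3160 ≈ 275599 mm.
Then N = f²/(c·h) = 183² / (0.076 × 275599) = 33489 / 20945 ≈ 1.60.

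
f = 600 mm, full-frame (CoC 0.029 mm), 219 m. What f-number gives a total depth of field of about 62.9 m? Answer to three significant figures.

f/8

Write h = H − f = f²/(N·c). The thin-lens limits are Dn = s·h/(h + (s−f)) and Df = s·h/(h − (s−f)), so DoF = Df − Dn = 2·s·(s−f)·h / (h² − (s−f)²).
That is a quadratic in h: DoF·h² − 2·s·(s−f)·h − DoF·(s−f)² = 0 ⇒ h = (s−f)·(s + √(s² + DoF²)) / DoF = 218400 × (219000 + √(219000² + 62900²)) / 62900 = 218400 × (219000 + 227854) / 62900 ≈ 1551556 mm.
Then N = f²/(c·h) = 600² / (0.029 × 1551556) = 360000 / 44995 ≈ 8.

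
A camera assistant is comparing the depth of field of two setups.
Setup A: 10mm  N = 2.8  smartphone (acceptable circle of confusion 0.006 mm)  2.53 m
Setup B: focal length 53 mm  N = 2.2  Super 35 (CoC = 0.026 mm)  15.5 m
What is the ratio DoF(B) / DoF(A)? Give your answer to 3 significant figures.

Setup A: H = 10²/(2.8×0.006) + 10 ≈ 5962.4 mm; DoF = Df − Dn = 4387.5 − 1777.5 ≈ 2610.0 mm.
Setup B: H = 53²/(2.2×0.026) + 53 ≈ 49161.4 mm; DoF = Df − Dn = 22613 − 11791 ≈ 10822 mm.
Ratio = 10822 / 2610.0 ≈ 4.15.

4.15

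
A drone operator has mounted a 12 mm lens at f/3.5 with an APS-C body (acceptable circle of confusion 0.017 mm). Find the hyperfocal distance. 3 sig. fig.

2.43 m

Hyperfocal distance H = f²/(N·c) + f = 12²/(3.5 × 0.017) + 12 = 144/0.0595 + 12 ≈ 2432.2 mm ≈ 2.43 m.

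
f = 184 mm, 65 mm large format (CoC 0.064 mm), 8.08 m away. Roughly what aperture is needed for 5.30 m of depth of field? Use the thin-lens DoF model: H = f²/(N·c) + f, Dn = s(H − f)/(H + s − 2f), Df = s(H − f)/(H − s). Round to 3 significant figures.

Write h = H − f = f²/(N·c). The thin-lens limits are Dn = s·h/(h + (s−f)) and Df = s·h/(h − (s−f)), so DoF = Df − Dn = 2·s·(s−f)·h / (h² − (s−f)²).
That is a quadratic in h: DoF·h² − 2·s·(s−f)·h − DoF·(s−f)² = 0 ⇒ h = (s−f)·(s + √(s² + DoF²)) / DoF = 7896 × (8080 + √(8080² + 5300²)) / 5300 = 7896 × (8080 + 9663.15) / 5300 ≈ 26434 mm.
Then N = f²/(c·h) = 184² / (0.064 × 26434) = 33856 / 1691.8 ≈ 20.

f/20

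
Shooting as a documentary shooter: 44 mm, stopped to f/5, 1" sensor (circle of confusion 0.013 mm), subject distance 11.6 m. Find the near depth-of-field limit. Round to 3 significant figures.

Hyperfocal distance H = f²/(N·c) + f = 44²/(5 × 0.013) + 44 = 1936/0.065 + 44 ≈ 29828.6 mm ≈ 29.83 m.
Near limit Dn = s·(H − f)/(H + s − 2f) = 11600 × (29828.6 − 44) / (29828.6 + 11600 − 2 × 44) = 11600 × 29784.6 / 41340.6 ≈ 8357.4 mm ≈ 8.36 m.

8.36 m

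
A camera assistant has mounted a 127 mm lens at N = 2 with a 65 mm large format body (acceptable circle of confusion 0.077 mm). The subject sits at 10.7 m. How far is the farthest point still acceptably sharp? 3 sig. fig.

11.9 m

Hyperfocal distance H = f²/(N·c) + f = 127²/(2 × 0.077) + 127 = 16129/0.154 + 127 ≈ 104860.8 mm ≈ 104.9 m.
Far limit Df = s·(H − f)/(H − s) = 10700 × (104860.8 − 127) / (104860.8 − 10700) = 10700 × 104733.8 / 94160.8 ≈ 11901 mm ≈ 11.9 m.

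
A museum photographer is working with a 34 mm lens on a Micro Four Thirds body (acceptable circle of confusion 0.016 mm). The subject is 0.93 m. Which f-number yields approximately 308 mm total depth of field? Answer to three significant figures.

f/13

Write h = H − f = f²/(N·c). The thin-lens limits are Dn = s·h/(h + (s−f)) and Df = s·h/(h − (s−f)), so DoF = Df − Dn = 2·s·(s−f)·h / (h² − (s−f)²).
That is a quadratic in h: DoF·h² − 2·s·(s−f)·h − DoF·(s−f)² = 0 ⇒ h = (s−f)·(s + √(s² + DoF²)) / DoF = 896 × (930 + √(930² + 308²)) / 308 = 896 × (930 + 979.675) / 308 ≈ 5555.4 mm.
Then N = f²/(c·h) = 34² / (0.016 × 5555.4) = 1156 / 88.887 ≈ 13.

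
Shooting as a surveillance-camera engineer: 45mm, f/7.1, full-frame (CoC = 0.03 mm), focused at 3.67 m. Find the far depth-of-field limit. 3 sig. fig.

5.93 m

Hyperfocal distance H = f²/(N·c) + f = 45²/(7.1 × 0.03) + 45 = 2025/0.213 + 45 ≈ 9552.0 mm ≈ 9.552 m.
Far limit Df = s·(H − f)/(H − s) = 3670 × (9552.0 − 45) / (9552.0 − 3670) = 3670 × 9507.0 / 5882.0 ≈ 5931.8 mm ≈ 5.93 m.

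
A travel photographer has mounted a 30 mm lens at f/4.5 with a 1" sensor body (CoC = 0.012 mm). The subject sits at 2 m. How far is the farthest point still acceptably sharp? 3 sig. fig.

Hyperfocal distance H = f²/(N·c) + f = 30²/(4.5 × 0.012) + 30 = 900/0.054 + 30 ≈ 16696.7 mm ≈ 16.70 m.
Far limit Df = s·(H − f)/(H − s) = 2000 × (16696.7 − 30) / (16696.7 − 2000) = 2000 × 16666.7 / 14696.7 ≈ 2268.1 mm ≈ 2.27 m.

2.27 m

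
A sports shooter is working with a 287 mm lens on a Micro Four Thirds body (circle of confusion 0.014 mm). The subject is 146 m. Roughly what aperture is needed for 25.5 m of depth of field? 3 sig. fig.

f/3.50

Write h = H − f = f²/(N·c). The thin-lens limits are Dn = s·h/(h + (s−f)) and Df = s·h/(h − (s−f)), so DoF = Df − Dn = 2·s·(s−f)·h / (h² − (s−f)²).
That is a quadratic in h: DoF·h² − 2·s·(s−f)·h − DoF·(s−f)² = 0 ⇒ h = (s−f)·(s + √(s² + DoF²)) / DoF = 145713 × (146000 + √(146000² + 25500²)) / 25500 = 145713 × (146000 + 148210) / 25500 ≈ 1681186 mm.
Then N = f²/(c·h) = 287² / (0.014 × 1681186) = 82369 / 23537 ≈ 3.50.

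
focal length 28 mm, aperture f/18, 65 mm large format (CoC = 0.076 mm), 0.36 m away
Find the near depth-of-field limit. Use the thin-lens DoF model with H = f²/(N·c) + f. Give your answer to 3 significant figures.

Hyperfocal distance H = f²/(N·c) + f = 28²/(18 × 0.076) + 28 = 784/1.368 + 28 ≈ 601.1 mm ≈ 0.601 m.
Near limit Dn = s·(H − f)/(H + s − 2f) = 360 × (601.1 − 28) / (601.1 + 360 − 2 × 28) = 360 × 573.1 / 905.1 ≈ 227.95 mm.

228 mm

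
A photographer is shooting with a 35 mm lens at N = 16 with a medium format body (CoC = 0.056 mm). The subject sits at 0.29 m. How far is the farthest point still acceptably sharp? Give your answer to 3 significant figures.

356 mm

Hyperfocal distance H = f²/(N·c) + f = 35²/(16 × 0.056) + 35 = 1225/0.896 + 35 ≈ 1402.2 mm ≈ 1.402 m.
Far limit Df = s·(H − f)/(H − s) = 290 × (1402.2 − 35) / (1402.2 − 290) = 290 × 1367.2 / 1112.2 ≈ 356.49 mm.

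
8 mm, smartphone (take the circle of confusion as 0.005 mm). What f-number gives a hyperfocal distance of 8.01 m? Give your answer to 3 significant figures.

Rearrange H = f²/(N·c) + f for N: N = f² / ((H − f)·c).
N = 8² / ((8010 − 8) × 0.005) = 64 / 40.01 ≈ 1.60.

f/1.60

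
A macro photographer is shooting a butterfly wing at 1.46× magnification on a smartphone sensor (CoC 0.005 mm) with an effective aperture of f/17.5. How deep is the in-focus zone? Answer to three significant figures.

At magnification m, DoF ≈ 2·N_eff·c/m² = 2 × 17.5 × 0.005 / 1.46² = 0.175 / 2.132 ≈ 0.0821 mm.

0.0821 mm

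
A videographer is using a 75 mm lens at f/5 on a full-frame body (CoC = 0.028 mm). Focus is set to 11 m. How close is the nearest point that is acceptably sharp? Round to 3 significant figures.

8.65 m

Hyperfocal distance H = f²/(N·c) + f = 75²/(5 × 0.028) + 75 = 5625/0.14 + 75 ≈ 40253.6 mm ≈ 40.25 m.
Near limit Dn = s·(H − f)/(H + s − 2f) = 11000 × (40253.6 − 75) / (40253.6 + 11000 − 2 × 75) = 11000 × 40178.6 / 51103.6 ≈ 8648.4 mm ≈ 8.65 m.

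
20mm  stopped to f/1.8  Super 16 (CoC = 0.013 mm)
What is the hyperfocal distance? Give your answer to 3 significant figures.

Hyperfocal distance H = f²/(N·c) + f = 20²/(1.8 × 0.013) + 20 = 400/0.0234 + 20 ≈ 17114.0 mm ≈ 17.1 m.

17.1 m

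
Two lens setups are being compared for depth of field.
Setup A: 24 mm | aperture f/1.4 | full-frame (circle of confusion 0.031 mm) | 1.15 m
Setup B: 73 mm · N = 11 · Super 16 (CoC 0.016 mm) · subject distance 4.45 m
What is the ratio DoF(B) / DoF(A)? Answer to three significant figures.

6.69

Setup A: H = 24²/(1.4×0.031) + 24 ≈ 13295.9 mm; DoF = Df − Dn = 1256.61 − 1060.06 ≈ 196.55 mm.
Setup B: H = 73²/(11×0.016) + 73 ≈ 30351.4 mm; DoF = Df − Dn = 5202.0 − 3888.0 ≈ 1314.0 mm.
Ratio = 1314.0 / 196.55 ≈ 6.69.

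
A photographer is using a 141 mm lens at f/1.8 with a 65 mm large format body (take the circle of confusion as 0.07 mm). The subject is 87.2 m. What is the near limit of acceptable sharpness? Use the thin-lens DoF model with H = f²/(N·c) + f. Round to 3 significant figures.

Hyperfocal distance H = f²/(N·c) + f = 141²/(1.8 × 0.07) + 141 = 19881/0.126 + 141 ≈ 157926.7 mm ≈ 157.9 m.
Near limit Dn = s·(H − f)/(H + s − 2f) = 87200 × (157926.7 − 141) / (157926.7 + 87200 − 2 × 141) = 87200 × 157785.7 / 244844.7 ≈ 56194 mm ≈ 56.2 m.

56.2 m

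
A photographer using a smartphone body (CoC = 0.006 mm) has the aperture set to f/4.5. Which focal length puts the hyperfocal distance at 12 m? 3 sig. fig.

18.0 mm

From H = f²/(N·c) + f, with f ≪ H: f ≈ √(H·N·c) = √(12000 × 4.5 × 0.006) = √324.00 ≈ 18.00 mm.
The +f correction barely moves this — solving exactly, f² + N·c·f − N·c·H = 0 ⇒ f = (−N·c + √((N·c)² + 4·N·c·H))/2 = (−0.027 + √1296.0)/2 ≈ 17.987 mm, so f ≈ 18.0 mm.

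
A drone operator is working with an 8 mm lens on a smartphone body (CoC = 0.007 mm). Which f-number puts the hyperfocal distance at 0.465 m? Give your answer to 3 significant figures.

Rearrange H = f²/(N·c) + f for N: N = f² / ((H − f)·c).
N = 8² / ((465 − 8) × 0.007) = 64 / 3.199 ≈ 20.

f/20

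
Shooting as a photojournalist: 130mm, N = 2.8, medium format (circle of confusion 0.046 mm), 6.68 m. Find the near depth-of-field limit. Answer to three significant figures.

Hyperfocal distance H = f²/(N·c) + f = 130²/(2.8 × 0.046) + 130 = 16900/0.1288 + 130 ≈ 131341.2 mm ≈ 131.3 m.
Near limit Dn = s·(H − f)/(H + s − 2f) = 6680 × (131341.2 − 130) / (131341.2 + 6680 − 2 × 130) = 6680 × 131211.2 / 137761.2 ≈ 6362.4 mm ≈ 6.36 m.

6.36 m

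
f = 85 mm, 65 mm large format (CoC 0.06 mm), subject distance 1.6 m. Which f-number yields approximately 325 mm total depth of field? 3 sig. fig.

f/7.99

Write h = H − f = f²/(N·c). The thin-lens limits are Dn = s·h/(h + (s−f)) and Df = s·h/(h − (s−f)), so DoF = Df − Dn = 2·s·(s−f)·h / (h² − (s−f)²).
That is a quadratic in h: DoF·h² − 2·s·(s−f)·h − DoF·(s−f)² = 0 ⇒ h = (s−f)·(s + √(s² + DoF²)) / DoF = 1515 × (1600 + √(1600² + 325²)) / 325 = 1515 × (1600 + 1632.67) / 325 ≈ 15069 mm.
Then N = f²/(c·h) = 85² / (0.06 × 15069) = 7225 / 904.15 ≈ 7.99.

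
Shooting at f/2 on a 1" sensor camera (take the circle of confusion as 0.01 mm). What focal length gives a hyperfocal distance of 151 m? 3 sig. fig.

54.9 mm

From H = f²/(N·c) + f, with f ≪ H: f ≈ √(H·N·c) = √(151000 × 2 × 0.01) = √3020.0 ≈ 54.95 mm.
Exact: f² + N·c·f − N·c·H = 0 ⇒ f = (−N·c + √((N·c)² + 4·N·c·H))/2 = (−0.02 + √12080)/2 ≈ 54.945 mm ≈ 54.9 mm.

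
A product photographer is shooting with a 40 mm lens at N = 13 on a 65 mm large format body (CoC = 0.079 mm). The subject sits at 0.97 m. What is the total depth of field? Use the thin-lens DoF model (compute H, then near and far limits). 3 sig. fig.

Hyperfocal distance H = f²/(N·c) + f = 40²/(13 × 0.079) + 40 = 1600/1.027 + 40 ≈ 1597.9 mm ≈ 1.598 m.
Near limit Dn = s·(H − f)/(H + s − 2f) = 970 × (1597.9 − 40) / (1597.9 + 970 − 2 × 40) = 970 × 1557.9 / 2487.9 ≈ 607.4 mm.
Far limit Df = s·(H − f)/(H − s) = 970 × (1597.9 − 40) / (1597.9 − 970) = 970 × 1557.9 / 627.9 ≈ 2406.6 mm.
Depth of field = Df − Dn = 2406.6 − 607.4 ≈ 1799.2 mm ≈ 1.80 m.

1.80 m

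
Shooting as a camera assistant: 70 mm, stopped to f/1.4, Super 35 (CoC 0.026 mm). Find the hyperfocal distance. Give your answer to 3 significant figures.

135 m

Hyperfocal distance H = f²/(N·c) + f = 70²/(1.4 × 0.026) + 70 = 4900/0.0364 + 70 ≈ 134685.4 mm ≈ 135 m.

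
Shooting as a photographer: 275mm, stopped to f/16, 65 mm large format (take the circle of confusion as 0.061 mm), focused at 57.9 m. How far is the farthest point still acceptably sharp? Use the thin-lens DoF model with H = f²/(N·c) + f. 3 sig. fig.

226 m

Hyperfocal distance H = f²/(N·c) + f = 275²/(16 × 0.061) + 275 = 75625/0.976 + 275 ≈ 77759.6 mm ≈ 77.76 m.
Far limit Df = s·(H − f)/(H − s) = 57900 × (77759.6 − 275) / (77759.6 − 57900) = 57900 × 77484.6 / 19859.6 ≈ 225903 mm ≈ 226 m.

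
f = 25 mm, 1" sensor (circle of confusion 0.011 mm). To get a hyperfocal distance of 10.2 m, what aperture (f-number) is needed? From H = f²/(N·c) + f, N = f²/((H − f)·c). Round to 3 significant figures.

Rearrange H = f²/(N·c) + f for N: N = f² / ((H − f)·c).
N = 25² / ((10200 − 25) × 0.011) = 625 / 111.9 ≈ 5.58.

f/5.58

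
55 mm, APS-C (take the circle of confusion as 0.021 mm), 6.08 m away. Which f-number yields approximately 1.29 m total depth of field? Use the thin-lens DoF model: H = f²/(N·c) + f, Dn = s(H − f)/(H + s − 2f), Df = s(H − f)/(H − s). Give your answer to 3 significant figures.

f/2.51

Write h = H − f = f²/(N·c). The thin-lens limits are Dn = s·h/(h + (s−f)) and Df = s·h/(h − (s−f)), so DoF = Df − Dn = 2·s·(s−f)·h / (h² − (s−f)²).
That is a quadratic in h: DoF·h² − 2·s·(s−f)·h − DoF·(s−f)² = 0 ⇒ h = (s−f)·(s + √(s² + DoF²)) / DoF = 6025 × (6080 + √(6080² + 1290²)) / 1290 = 6025 × (6080 + 6215.34) / 1290 ≈ 57426 mm.
Then N = f²/(c·h) = 55² / (0.021 × 57426) = 3025 / 1205.9 ≈ 2.51.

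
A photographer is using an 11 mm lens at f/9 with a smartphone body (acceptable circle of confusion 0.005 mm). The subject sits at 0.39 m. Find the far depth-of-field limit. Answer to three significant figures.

454 mm

Hyperfocal distance H = f²/(N·c) + f = 11²/(9 × 0.005) + 11 = 121/0.045 + 11 ≈ 2699.9 mm ≈ 2.700 m.
Far limit Df = s·(H − f)/(H − s) = 390 × (2699.9 − 11) / (2699.9 − 390) = 390 × 2688.9 / 2309.9 ≈ 453.99 mm.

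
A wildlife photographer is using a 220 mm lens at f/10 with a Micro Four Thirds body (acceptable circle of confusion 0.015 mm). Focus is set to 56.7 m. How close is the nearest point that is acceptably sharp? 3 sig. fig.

48.3 m

Hyperfocal distance H = f²/(N·c) + f = 220²/(10 × 0.015) + 220 = 48400/0.15 + 220 ≈ 322886.7 mm ≈ 322.9 m.
Near limit Dn = s·(H − f)/(H + s − 2f) = 56700 × (322886.7 − 220) / (322886.7 + 56700 − 2 × 220) = 56700 × 322666.7 / 379146.7 ≈ 48254 mm ≈ 48.3 m.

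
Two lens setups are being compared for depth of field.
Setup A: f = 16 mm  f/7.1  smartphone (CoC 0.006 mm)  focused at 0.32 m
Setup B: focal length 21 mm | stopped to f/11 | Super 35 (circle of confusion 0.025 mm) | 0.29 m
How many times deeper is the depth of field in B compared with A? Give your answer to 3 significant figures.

3.08

Setup A: H = 16²/(7.1×0.006) + 16 ≈ 6025.4 mm; DoF = Df − Dn = 337.051 − 304.591 ≈ 32.460 mm.
Setup B: H = 21²/(11×0.025) + 21 ≈ 1624.6 mm; DoF = Df − Dn = 348.45 − 248.34 ≈ 100.11 mm.
Ratio = 100.11 / 32.460 ≈ 3.08.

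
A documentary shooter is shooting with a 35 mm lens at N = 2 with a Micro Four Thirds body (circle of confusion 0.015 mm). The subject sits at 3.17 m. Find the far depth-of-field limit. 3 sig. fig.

3.43 m

Hyperfocal distance H = f²/(N·c) + f = 35²/(2 × 0.015) + 35 = 1225/0.03 + 35 ≈ 40868.3 mm ≈ 40.87 m.
Far limit Df = s·(H − f)/(H − s) = 3170 × (40868.3 − 35) / (40868.3 − 3170) = 3170 × 40833.3 / 37698.3 ≈ 3433.6 mm ≈ 3.43 m.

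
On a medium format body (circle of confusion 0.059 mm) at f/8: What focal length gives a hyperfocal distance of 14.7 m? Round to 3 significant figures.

From H = f²/(N·c) + f, with f ≪ H: f ≈ √(H·N·c) = √(14700 × 8 × 0.059) = √6938.4 ≈ 83.30 mm.
Exact: f² + N·c·f − N·c·H = 0 ⇒ f = (−N·c + √((N·c)² + 4·N·c·H))/2 = (−0.472 + √27754)/2 ≈ 83.061 mm ≈ 83.1 mm.

83.1 mm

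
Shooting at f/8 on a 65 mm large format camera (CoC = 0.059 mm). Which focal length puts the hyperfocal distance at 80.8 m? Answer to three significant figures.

195 mm

From H = f²/(N·c) + f, with f ≪ H: f ≈ √(H·N·c) = √(80800 × 8 × 0.059) = √38138 ≈ 195.3 mm.
The +f correction barely moves this — solving exactly, f² + N·c·f − N·c·H = 0 ⇒ f = (−N·c + √((N·c)² + 4·N·c·H))/2 = (−0.472 + √152551)/2 ≈ 195.05 mm, so f ≈ 195 mm.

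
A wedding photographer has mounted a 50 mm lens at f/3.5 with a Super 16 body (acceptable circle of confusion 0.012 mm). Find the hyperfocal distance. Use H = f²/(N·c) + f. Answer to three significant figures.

59.6 m

Hyperfocal distance H = f²/(N·c) + f = 50²/(3.5 × 0.012) + 50 = 2500/0.042 + 50 ≈ 59573.8 mm ≈ 59.6 m.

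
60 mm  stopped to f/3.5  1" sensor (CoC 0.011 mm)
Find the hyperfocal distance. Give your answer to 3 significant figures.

93.6 m

Hyperfocal distance H = f²/(N·c) + f = 60²/(3.5 × 0.011) + 60 = 3600/0.0385 + 60 ≈ 93566.5 mm ≈ 93.6 m.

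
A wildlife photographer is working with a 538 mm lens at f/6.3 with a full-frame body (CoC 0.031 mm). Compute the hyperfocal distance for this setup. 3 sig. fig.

Hyperfocal distance H = f²/(N·c) + f = 538²/(6.3 × 0.031) + 538 = 289444/0.1953 + 538 ≈ 1482586.1 mm ≈ 1480 m.

1480 m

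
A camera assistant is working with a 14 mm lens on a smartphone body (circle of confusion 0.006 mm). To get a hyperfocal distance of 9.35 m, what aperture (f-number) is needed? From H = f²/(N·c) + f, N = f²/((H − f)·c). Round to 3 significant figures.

Rearrange H = f²/(N·c) + f for N: N = f² / ((H − f)·c).
N = 14² / ((9350 − 14) × 0.006) = 196 / 56.02 ≈ 3.50.

f/3.50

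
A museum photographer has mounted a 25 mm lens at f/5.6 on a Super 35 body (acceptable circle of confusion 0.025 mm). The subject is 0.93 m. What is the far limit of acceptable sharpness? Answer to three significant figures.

Hyperfocal distance H = f²/(N·c) + f = 25²/(5.6 × 0.025) + 25 = 625/0.14 + 25 ≈ 4489.3 mm ≈ 4.489 m.
Far limit Df = s·(H − f)/(H − s) = 930 × (4489.3 − 25) / (4489.3 − 930) = 930 × 4464.3 / 3559.3 ≈ 1166.5 mm ≈ 1.17 m.

1.17 m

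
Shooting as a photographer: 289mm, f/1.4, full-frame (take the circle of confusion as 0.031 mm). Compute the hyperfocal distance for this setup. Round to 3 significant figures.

Hyperfocal distance H = f²/(N·c) + f = 289²/(1.4 × 0.031) + 289 = 83521/0.0434 + 289 ≈ 1924736.0 mm ≈ 1920 m.

1920 m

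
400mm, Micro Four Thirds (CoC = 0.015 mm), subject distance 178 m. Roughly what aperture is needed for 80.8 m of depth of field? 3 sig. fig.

f/13

Write h = H − f = f²/(N·c). The thin-lens limits are Dn = s·h/(h + (s−f)) and Df = s·h/(h − (s−f)), so DoF = Df − Dn = 2·s·(s−f)·h / (h² − (s−f)²).
That is a quadratic in h: DoF·h² − 2·s·(s−f)·h − DoF·(s−f)² = 0 ⇒ h = (s−f)·(s + √(s² + DoF²)) / DoF = 177600 × (178000 + √(178000² + 80800²)) / 80800 = 177600 × (178000 + 195481) / 80800 ≈ 820918 mm.
Then N = f²/(c·h) = 400² / (0.015 × 820918) = 160000 / 12314 ≈ 13.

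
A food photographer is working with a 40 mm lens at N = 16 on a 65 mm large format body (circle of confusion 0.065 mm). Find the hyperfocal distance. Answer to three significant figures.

Hyperfocal distance H = f²/(N·c) + f = 40²/(16 × 0.065) + 40 = 1600/1.04 + 40 ≈ 1578.5 mm ≈ 1.58 m.

1.58 m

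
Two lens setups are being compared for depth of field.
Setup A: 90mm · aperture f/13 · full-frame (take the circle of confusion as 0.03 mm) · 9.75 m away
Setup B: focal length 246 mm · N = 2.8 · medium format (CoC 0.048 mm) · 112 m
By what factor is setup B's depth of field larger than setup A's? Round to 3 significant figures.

5.12

Setup A: H = 90²/(13×0.03) + 90 ≈ 20859.2 mm; DoF = Df − Dn = 18228 − 6655 ≈ 11573 mm.
Setup B: H = 246²/(2.8×0.048) + 246 ≈ 450513.9 mm; DoF = Df − Dn = 148975 − 89730 ≈ 59245 mm.
Ratio = 59245 / 11573 ≈ 5.12.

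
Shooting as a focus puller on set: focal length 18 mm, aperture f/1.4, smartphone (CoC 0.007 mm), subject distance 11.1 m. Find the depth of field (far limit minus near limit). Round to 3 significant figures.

Hyperfocal distance H = f²/(N·c) + f = 18²/(1.4 × 0.007) + 18 = 324/0.0098 + 18 ≈ 33079.2 mm ≈ 33.08 m.
Near limit Dn = s·(H − f)/(H + s − 2f) = 11100 × (33079.2 − 18) / (33079.2 + 11100 − 2 × 18) = 11100 × 33061.2 / 44143.2 ≈ 8313.4 mm.
Far limit Df = s·(H − f)/(H − s) = 11100 × (33079.2 − 18) / (33079.2 − 11100) = 11100 × 33061.2 / 21979.2 ≈ 16696.7 mm.
Depth of field = Df − Dn = 16696.7 − 8313.4 ≈ 8383.3 mm ≈ 8.38 m.

8.38 m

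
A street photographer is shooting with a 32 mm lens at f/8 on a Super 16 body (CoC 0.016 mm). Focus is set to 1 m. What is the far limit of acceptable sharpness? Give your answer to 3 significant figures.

Hyperfocal distance H = f²/(N·c) + f = 32²/(8 × 0.016) + 32 = 1024/0.128 + 32 ≈ 8032.0 mm ≈ 8.032 m.
Far limit Df = s·(H − f)/(H − s) = 1000 × (8032.0 − 32) / (8032.0 − 1000) = 1000 × 8000.0 / 7032.0 ≈ 1137.7 mm ≈ 1.14 m.

1.14 m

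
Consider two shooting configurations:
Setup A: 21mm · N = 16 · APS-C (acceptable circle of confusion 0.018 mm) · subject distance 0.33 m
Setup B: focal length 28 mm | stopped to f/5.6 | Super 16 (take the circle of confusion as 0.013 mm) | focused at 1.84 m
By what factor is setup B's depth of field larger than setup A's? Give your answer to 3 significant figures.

Setup A: H = 21²/(16×0.018) + 21 ≈ 1552.3 mm; DoF = Df − Dn = 413.43 − 274.59 ≈ 138.84 mm.
Setup B: H = 28²/(5.6×0.013) + 28 ≈ 10797.2 mm; DoF = Df − Dn = 2212.22 − 1575.00 ≈ 637.22 mm.
Ratio = 637.22 / 138.84 ≈ 4.59.

4.59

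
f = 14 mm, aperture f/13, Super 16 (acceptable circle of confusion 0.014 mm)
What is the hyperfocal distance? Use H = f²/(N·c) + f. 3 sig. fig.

1.09 m

Hyperfocal distance H = f²/(N·c) + f = 14²/(13 × 0.014) + 14 = 196/0.182 + 14 ≈ 1090.9 mm ≈ 1.09 m.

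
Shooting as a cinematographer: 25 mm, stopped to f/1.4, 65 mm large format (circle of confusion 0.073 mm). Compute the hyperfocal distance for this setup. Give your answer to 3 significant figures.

6.14 m

Hyperfocal distance H = f²/(N·c) + f = 25²/(1.4 × 0.073) + 25 = 625/0.1022 + 25 ≈ 6140.5 mm ≈ 6.14 m.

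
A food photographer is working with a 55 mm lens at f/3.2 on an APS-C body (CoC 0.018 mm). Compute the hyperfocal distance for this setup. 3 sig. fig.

52.6 m

Hyperfocal distance H = f²/(N·c) + f = 55²/(3.2 × 0.018) + 55 = 3025/0.0576 + 55 ≈ 52572.4 mm ≈ 52.6 m.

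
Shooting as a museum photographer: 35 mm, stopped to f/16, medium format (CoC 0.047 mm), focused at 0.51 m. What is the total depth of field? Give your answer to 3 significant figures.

325 mm

Hyperfocal distance H = f²/(N·c) + f = 35²/(16 × 0.047) + 35 = 1225/0.752 + 35 ≈ 1664.0 mm ≈ 1.664 m.
Near limit Dn = s·(H − f)/(H + s − 2f) = 510 × (1664.0 − 35) / (1664.0 + 510 − 2 × 35) = 510 × 1629.0 / 2104.0 ≈ 394.86 mm.
Far limit Df = s·(H − f)/(H − s) = 510 × (1664.0 − 35) / (1664.0 − 510) = 510 × 1629.0 / 1154.0 ≈ 719.92 mm.
Depth of field = Df − Dn = 719.92 − 394.86 ≈ 325.06 mm.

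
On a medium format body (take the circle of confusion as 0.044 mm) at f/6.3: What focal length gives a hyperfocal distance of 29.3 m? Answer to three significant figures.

From H = f²/(N·c) + f, with f ≪ H: f ≈ √(H·N·c) = √(29300 × 6.3 × 0.044) = √8122.0 ≈ 90.12 mm.
Exact: f² + N·c·f − N·c·H = 0 ⇒ f = (−N·c + √((N·c)² + 4·N·c·H))/2 = (−0.2772 + √32488)/2 ≈ 89.983 mm ≈ 90.0 mm.

90.0 mm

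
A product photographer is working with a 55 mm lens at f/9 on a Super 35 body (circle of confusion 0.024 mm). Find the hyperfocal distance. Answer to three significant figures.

14.1 m

Hyperfocal distance H = f²/(N·c) + f = 55²/(9 × 0.024) + 55 = 3025/0.216 + 55 ≈ 14059.6 mm ≈ 14.1 m.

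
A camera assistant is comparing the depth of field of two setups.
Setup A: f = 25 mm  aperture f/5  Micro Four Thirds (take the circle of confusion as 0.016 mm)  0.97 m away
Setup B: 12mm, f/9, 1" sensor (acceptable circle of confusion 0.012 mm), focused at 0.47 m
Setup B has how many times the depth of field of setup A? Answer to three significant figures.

Setup A: H = 25²/(5×0.016) + 25 ≈ 7837.5 mm; DoF = Df − Dn = 1103.48 − 865.33 ≈ 238.15 mm.
Setup B: H = 12²/(9×0.012) + 12 ≈ 1345.3 mm; DoF = Df − Dn = 715.92 − 349.83 ≈ 366.09 mm.
Ratio = 366.09 / 238.15 ≈ 1.54.

1.54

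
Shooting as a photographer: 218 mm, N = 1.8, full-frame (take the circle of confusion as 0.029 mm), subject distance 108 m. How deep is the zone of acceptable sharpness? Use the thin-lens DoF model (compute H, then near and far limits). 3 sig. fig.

25.9 m

Hyperfocal distance H = f²/(N·c) + f = 218²/(1.8 × 0.029) + 218 = 47524/0.0522 + 218 ≈ 910639.5 mm ≈ 910.6 m.
Near limit Dn = s·(H − f)/(H + s − 2f) = 108000 × (910639.5 − 218) / (910639.5 + 108000 − 2 × 218) = 108000 × 910421.5 / 1018203.5 ≈ 96568 mm.
Far limit Df = s·(H − f)/(H − s) = 108000 × (910639.5 − 218) / (910639.5 − 108000) = 108000 × 910421.5 / 802639.5 ≈ 122503 mm.
Depth of field = Df − Dn = 122503 − 96568 ≈ 25935 mm ≈ 25.9 m.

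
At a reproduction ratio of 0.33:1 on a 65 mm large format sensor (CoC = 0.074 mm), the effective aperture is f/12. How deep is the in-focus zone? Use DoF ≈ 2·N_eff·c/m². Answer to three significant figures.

16.3 mm

At magnification m, DoF ≈ 2·N_eff·c/m² = 2 × 12 × 0.074 / 0.33² = 1.776 / 0.1089 ≈ 16.3 mm.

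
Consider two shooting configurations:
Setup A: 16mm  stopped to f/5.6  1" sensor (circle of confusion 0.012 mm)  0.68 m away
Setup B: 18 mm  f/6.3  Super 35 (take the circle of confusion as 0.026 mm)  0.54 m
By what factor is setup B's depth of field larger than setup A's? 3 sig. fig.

1.25

Setup A: H = 16²/(5.6×0.012) + 16 ≈ 3825.5 mm; DoF = Df − Dn = 823.54 − 579.07 ≈ 244.47 mm.
Setup B: H = 18²/(6.3×0.026) + 18 ≈ 1996.0 mm; DoF = Df − Dn = 733.60 − 427.25 ≈ 306.35 mm.
Ratio = 306.35 / 244.47 ≈ 1.25.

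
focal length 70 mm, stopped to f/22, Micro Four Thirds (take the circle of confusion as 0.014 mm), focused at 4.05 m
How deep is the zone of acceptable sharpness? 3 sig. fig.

Hyperfocal distance H = f²/(N·c) + f = 70²/(22 × 0.014) + 70 = 4900/0.308 + 70 ≈ 15979.1 mm ≈ 15.98 m.
Near limit Dn = s·(H − f)/(H + s − 2f) = 4050 × (15979.1 − 70) / (15979.1 + 4050 − 2 × 70) = 4050 × 15909.1 / 19889.1 ≈ 3239.6 mm.
Far limit Df = s·(H − f)/(H − s) = 4050 × (15979.1 − 70) / (15979.1 − 4050) = 4050 × 15909.1 / 11929.1 ≈ 5401.2 mm.
Depth of field = Df − Dn = 5401.2 − 3239.6 ≈ 2161.6 mm ≈ 2.16 m.

2.16 m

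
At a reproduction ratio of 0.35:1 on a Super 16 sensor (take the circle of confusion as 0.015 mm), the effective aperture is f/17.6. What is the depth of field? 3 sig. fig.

At magnification m, DoF ≈ 2·N_eff·c/m² = 2 × 17.6 × 0.015 / 0.35² = 0.528 / 0.1225 ≈ 4.31 mm.

4.31 mm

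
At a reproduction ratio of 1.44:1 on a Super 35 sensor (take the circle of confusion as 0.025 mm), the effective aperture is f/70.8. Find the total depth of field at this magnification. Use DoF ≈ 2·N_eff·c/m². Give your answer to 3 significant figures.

1.71 mm

At magnification m, DoF ≈ 2·N_eff·c/m² = 2 × 70.8 × 0.025 / 1.44² = 3.54 / 2.074 ≈ 1.71 mm.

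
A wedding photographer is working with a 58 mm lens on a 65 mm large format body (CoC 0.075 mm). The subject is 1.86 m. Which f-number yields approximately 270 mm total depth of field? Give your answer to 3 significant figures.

Write h = H − f = f²/(N·c). The thin-lens limits are Dn = s·h/(h + (s−f)) and Df = s·h/(h − (s−f)), so DoF = Df − Dn = 2·s·(s−f)·h / (h² − (s−f)²).
That is a quadratic in h: DoF·h² − 2·s·(s−f)·h − DoF·(s−f)² = 0 ⇒ h = (s−f)·(s + √(s² + DoF²)) / DoF = 1802 × (1860 + √(1860² + 270²)) / 270 = 1802 × (1860 + 1879.49) / 270 ≈ 24958 mm.
Then N = f²/(c·h) = 58² / (0.075 × 24958) = 3364 / 1871.8 ≈ 1.80.

f/1.80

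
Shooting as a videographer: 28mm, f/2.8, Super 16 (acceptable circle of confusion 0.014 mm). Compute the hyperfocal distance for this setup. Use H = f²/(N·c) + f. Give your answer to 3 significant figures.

Hyperfocal distance H = f²/(N·c) + f = 28²/(2.8 × 0.014) + 28 = 784/0.0392 + 28 ≈ 20028.0 mm ≈ 20.0 m.

20.0 m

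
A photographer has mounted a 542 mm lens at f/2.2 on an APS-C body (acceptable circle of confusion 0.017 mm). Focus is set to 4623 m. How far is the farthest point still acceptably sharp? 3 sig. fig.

11200 m

Hyperfocal distance H = f²/(N·c) + f = 542²/(2.2 × 0.017) + 542 = 293764/0.0374 + 542 ≈ 7855194.4 mm ≈ 7855 m.
Far limit Df = s·(H − f)/(H − s) = 4623000 × (7855194.4 − 542) / (7855194.4 − 4623000) = 4623000 × 7854652.4 / 3232194.4 ≈ 11234491 mm ≈ 11200 m.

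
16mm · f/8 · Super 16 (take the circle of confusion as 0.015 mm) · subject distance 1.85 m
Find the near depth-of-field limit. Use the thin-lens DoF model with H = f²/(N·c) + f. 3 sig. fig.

Hyperfocal distance H = f²/(N·c) + f = 16²/(8 × 0.015) + 16 = 256/0.12 + 16 ≈ 2149.3 mm ≈ 2.149 m.
Near limit Dn = s·(H − f)/(H + s − 2f) = 1850 × (2149.3 − 16) / (2149.3 + 1850 − 2 × 16) = 1850 × 2133.3 / 3967.3 ≈ 994.79 mm ≈ 0.995 m.

0.995 m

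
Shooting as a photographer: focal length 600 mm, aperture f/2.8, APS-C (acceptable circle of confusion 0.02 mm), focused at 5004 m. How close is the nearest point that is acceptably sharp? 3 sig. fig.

2810 m

Hyperfocal distance H = f²/(N·c) + f = 600²/(2.8 × 0.02) + 600 = 360000/0.056 + 600 ≈ 6429171.4 mm ≈ 6429 m.
Near limit Dn = s·(H − f)/(H + s − 2f) = 5004000 × (6429171.4 − 600) / (6429171.4 + 5004000 − 2 × 600) = 5004000 × 6428571.4 / 11431971.4 ≈ 2813913 mm ≈ 2810 m.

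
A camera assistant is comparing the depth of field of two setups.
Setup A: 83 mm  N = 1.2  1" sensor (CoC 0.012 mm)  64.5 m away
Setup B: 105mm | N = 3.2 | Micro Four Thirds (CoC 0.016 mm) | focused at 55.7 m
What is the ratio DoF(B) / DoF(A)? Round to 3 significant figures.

Setup A: H = 83²/(1.2×0.012) + 83 ≈ 478485.8 mm; DoF = Df − Dn = 74536 − 56846 ≈ 17690 mm.
Setup B: H = 105²/(3.2×0.016) + 105 ≈ 215437.0 mm; DoF = Df − Dn = 75086 − 44270 ≈ 30816 mm.
Ratio = 30816 / 17690 ≈ 1.74.

1.74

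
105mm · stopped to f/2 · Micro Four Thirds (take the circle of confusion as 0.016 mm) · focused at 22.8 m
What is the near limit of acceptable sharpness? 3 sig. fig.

Hyperfocal distance H = f²/(N·c) + f = 105²/(2 × 0.016) + 105 = 11025/0.032 + 105 ≈ 344636.2 mm ≈ 344.6 m.
Near limit Dn = s·(H − f)/(H + s − 2f) = 22800 × (344636.2 − 105) / (344636.2 + 22800 − 2 × 105) = 22800 × 344531.2 / 367226.2 ≈ 21391 mm ≈ 21.4 m.

21.4 m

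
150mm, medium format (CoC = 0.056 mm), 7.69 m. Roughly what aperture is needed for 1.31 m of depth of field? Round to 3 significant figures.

Write h = H − f = f²/(N·c). The thin-lens limits are Dn = s·h/(h + (s−f)) and Df = s·h/(h − (s−f)), so DoF = Df − Dn = 2·s·(s−f)·h / (h² − (s−f)²).
That is a quadratic in h: DoF·h² − 2·s·(s−f)·h − DoF·(s−f)² = 0 ⇒ h = (s−f)·(s + √(s² + DoF²)) / DoF = 7540 × (7690 + √(7690² + 1310²)) / 1310 = 7540 × (7690 + 7800.78) / 1310 ≈ 89161 mm.
Then N = f²/(c·h) = 150² / (0.056 × 89161) = 22500 / 4993.0 ≈ 4.51.

f/4.51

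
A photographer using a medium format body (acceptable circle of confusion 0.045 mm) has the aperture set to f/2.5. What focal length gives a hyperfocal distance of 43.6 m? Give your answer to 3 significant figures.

70.0 mm

From H = f²/(N·c) + f, with f ≪ H: f ≈ √(H·N·c) = √(43600 × 2.5 × 0.045) = √4905.0 ≈ 70.04 mm.
The +f correction barely moves this — solving exactly, f² + N·c·f − N·c·H = 0 ⇒ f = (−N·c + √((N·c)² + 4·N·c·H))/2 = (−0.1125 + √19620)/2 ≈ 69.979 mm, so f ≈ 70.0 mm.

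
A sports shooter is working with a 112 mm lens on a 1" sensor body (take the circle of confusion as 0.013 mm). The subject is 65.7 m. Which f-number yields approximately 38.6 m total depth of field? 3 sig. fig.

f/4

Write h = H − f = f²/(N·c). The thin-lens limits are Dn = s·h/(h + (s−f)) and Df = s·h/(h − (s−f)), so DoF = Df − Dn = 2·s·(s−f)·h / (h² − (s−f)²).
That is a quadratic in h: DoF·h² − 2·s·(s−f)·h − DoF·(s−f)² = 0 ⇒ h = (s−f)·(s + √(s² + DoF²)) / DoF = 65588 × (65700 + √(65700² + 38600²)) / 38600 = 65588 × (65700 + 76200.1) / 38600 ≈ 241112 mm.
Then N = f²/(c·h) = 112² / (0.013 × 241112) = 12544 / 3134.5 ≈ 4.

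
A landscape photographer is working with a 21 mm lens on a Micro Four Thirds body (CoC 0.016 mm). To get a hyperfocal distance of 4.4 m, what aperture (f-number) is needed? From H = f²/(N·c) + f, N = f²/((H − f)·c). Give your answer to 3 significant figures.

f/6.29

Rearrange H = f²/(N·c) + f for N: N = f² / ((H − f)·c).
N = 21² / ((4400 − 21) × 0.016) = 441 / 70.06 ≈ 6.29.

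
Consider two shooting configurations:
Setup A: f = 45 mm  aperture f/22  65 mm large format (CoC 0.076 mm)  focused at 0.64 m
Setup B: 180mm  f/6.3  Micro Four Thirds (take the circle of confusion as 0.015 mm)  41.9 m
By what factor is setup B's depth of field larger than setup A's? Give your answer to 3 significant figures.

12.5

Setup A: H = 45²/(22×0.076) + 45 ≈ 1256.1 mm; DoF = Df − Dn = 1258.06 − 429.16 ≈ 828.90 mm.
Setup B: H = 180²/(6.3×0.015) + 180 ≈ 343037.1 mm; DoF = Df − Dn = 47705 − 37355 ≈ 10350 mm.
Ratio = 10350 / 828.90 ≈ 12.5.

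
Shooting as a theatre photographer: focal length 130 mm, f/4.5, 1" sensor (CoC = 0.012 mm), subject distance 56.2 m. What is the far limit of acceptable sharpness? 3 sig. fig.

Hyperfocal distance H = f²/(N·c) + f = 130²/(4.5 × 0.012) + 130 = 16900/0.054 + 130 ≈ 313093.0 mm ≈ 313.1 m.
Far limit Df = s·(H − f)/(H − s) = 56200 × (313093.0 − 130) / (313093.0 − 56200) = 56200 × 312963.0 / 256893.0 ≈ 68466 mm ≈ 68.5 m.

68.5 m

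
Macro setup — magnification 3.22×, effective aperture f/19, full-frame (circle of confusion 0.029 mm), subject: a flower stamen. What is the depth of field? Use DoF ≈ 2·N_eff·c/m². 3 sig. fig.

0.106 mm

At magnification m, DoF ≈ 2·N_eff·c/m² = 2 × 19 × 0.029 / 3.22² = 1.102 / 10.37 ≈ 0.106 mm.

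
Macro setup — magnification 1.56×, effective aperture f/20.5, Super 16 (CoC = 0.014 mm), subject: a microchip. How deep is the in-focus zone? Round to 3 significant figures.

At magnification m, DoF ≈ 2·N_eff·c/m² = 2 × 20.5 × 0.014 / 1.56² = 0.574 / 2.434 ≈ 0.236 mm.

0.236 mm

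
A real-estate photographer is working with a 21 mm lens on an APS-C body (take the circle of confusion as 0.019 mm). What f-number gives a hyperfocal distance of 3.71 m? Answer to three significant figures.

Rearrange H = f²/(N·c) + f for N: N = f² / ((H − f)·c).
N = 21² / ((3710 − 21) × 0.019) = 441 / 70.09 ≈ 6.29.

f/6.29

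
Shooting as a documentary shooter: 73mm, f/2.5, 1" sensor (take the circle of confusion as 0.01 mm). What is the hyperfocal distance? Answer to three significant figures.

Hyperfocal distance H = f²/(N·c) + f = 73²/(2.5 × 0.01) + 73 = 5329/0.025 + 73 ≈ 213233.0 mm ≈ 213 m.

213 m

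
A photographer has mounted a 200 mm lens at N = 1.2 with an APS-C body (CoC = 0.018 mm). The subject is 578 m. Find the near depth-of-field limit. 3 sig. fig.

441 m

Hyperfocal distance H = f²/(N·c) + f = 200²/(1.2 × 0.018) + 200 = 40000/0.0216 + 200 ≈ 1852051.9 mm ≈ 1852 m.
Near limit Dn = s·(H − f)/(H + s − 2f) = 578000 × (1852051.9 − 200) / (1852051.9 + 578000 − 2 × 200) = 578000 × 1851851.9 / 2429651.9 ≈ 440545 mm ≈ 441 m.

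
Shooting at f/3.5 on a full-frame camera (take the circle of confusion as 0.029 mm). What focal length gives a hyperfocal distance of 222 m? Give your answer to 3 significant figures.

From H = f²/(N·c) + f, with f ≪ H: f ≈ √(H·N·c) = √(222000 × 3.5 × 0.029) = √22533 ≈ 150.1 mm.
The +f correction barely moves this — solving exactly, f² + N·c·f − N·c·H = 0 ⇒ f = (−N·c + √((N·c)² + 4·N·c·H))/2 = (−0.1015 + √90132)/2 ≈ 150.06 mm, so f ≈ 150 mm.

150 mm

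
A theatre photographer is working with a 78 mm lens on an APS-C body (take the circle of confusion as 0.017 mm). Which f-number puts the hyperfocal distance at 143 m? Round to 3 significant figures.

Rearrange H = f²/(N·c) + f for N: N = f² / ((H − f)·c).
N = 78² / ((143000 − 78) × 0.017) = 6084 / 2430 ≈ 2.50.

f/2.50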